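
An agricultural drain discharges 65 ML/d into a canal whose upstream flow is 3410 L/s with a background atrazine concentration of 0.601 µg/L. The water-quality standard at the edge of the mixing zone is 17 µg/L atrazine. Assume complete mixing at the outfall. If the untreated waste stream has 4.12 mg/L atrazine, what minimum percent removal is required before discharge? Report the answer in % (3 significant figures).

97.8 %

65 ML/d = 0.7523 m³/s.
3410 L/s = 3.41 m³/s.
0.601 µg/L = 0.000601 mg/L.
17 µg/L = 0.017 mg/L.
Mass balance: 0.017·4.162 = 0.7523·Cₑ + 3.41·0.000601.
Cₑ = (0.07076 − 0.002049) / 0.7523 = 0.09133 mg/L.
Required removal = 1 − 0.09133/4.12 = 97.78 %.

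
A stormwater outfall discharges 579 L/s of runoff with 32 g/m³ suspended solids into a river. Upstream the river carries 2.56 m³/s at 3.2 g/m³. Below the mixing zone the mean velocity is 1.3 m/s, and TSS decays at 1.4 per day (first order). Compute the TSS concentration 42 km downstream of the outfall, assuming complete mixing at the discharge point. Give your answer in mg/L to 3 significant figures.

579 L/s = 0.579 m³/s.
After complete mixing, C₀ = (0.579·32 + 2.56·3.2) / 3.139 = 8.512 mg/L.
Travel time t = 4.2e+04 m / 1.3 m/s = 3.231e+04 s = 0.3739 d.
C = 8.512·exp(−1.4·0.3739) = 8.512·0.5924 = 5.043 mg/L.

5.04 mg/L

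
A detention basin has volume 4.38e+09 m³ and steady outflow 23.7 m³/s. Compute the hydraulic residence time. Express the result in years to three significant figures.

5.86 yr

Q = 23.7 m³/s × 3.156e+07 s/yr = 7.479e+08 m³/yr.
Hydraulic residence time τ = V/Q = 4.38e+09/7.479e+08 = 5.856 yr.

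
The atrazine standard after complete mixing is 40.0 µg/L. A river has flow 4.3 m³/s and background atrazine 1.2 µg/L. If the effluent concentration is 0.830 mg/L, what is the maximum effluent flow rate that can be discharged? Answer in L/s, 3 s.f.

211 L/s

1.2 µg/L = 0.0012 mg/L.
40.0 µg/L = 0.04 mg/L.
Mass balance at complete mixing: C_std·(Q_w + Q_r) = Q_w·C_e + Q_r·C_b.
Rearranging, Q_w = Q_r·(C_std − C_b)/(C_e − C_std) = 4.3·(0.04 − 0.0012) / (0.83 − 0.04) = 0.2112 m³/s.
= 211.2 L/s.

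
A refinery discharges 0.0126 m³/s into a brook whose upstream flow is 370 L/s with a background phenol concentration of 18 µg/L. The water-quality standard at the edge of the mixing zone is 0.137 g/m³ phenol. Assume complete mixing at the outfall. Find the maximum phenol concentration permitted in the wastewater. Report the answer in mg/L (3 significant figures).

3.63 mg/L

370 L/s = 0.37 m³/s.
18 µg/L = 0.018 mg/L.
Mass balance: 0.137·0.3826 = 0.0126·Cₑ + 0.37·0.018.
Cₑ = (0.05242 − 0.00666) / 0.0126 = 3.631 mg/L.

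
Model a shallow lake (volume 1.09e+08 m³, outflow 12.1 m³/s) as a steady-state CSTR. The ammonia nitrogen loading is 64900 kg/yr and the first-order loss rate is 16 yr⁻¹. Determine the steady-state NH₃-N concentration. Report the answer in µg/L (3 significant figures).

30.5 µg/L

Outflow Q = 12.1 m³/s × 3.156e+07 s/yr = 3.818e+08 m³/yr.
Steady-state CSTR mass balance: W = Q·C + k·V·C, so C = W/(Q + kV).
Q + kV = 3.818e+08 + 16·1.09e+08 = 2.126e+09 m³/yr.
C = 64900/2.126e+09 = 3.053e-05 kg/m³ = 0.03053 mg/L = 30.53 µg/L.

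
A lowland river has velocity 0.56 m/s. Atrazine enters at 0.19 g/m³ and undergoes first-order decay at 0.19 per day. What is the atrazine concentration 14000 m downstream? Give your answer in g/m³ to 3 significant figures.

0.180 g/m³

Travel time t = 14000 m / 0.56 m/s = 1.4e+04/0.56 = 2.5e+04 s = 0.2894 d.
First-order decay: C = 0.19·exp(−0.19·0.2894) = 0.19·0.9465 = 0.1798 g/m³.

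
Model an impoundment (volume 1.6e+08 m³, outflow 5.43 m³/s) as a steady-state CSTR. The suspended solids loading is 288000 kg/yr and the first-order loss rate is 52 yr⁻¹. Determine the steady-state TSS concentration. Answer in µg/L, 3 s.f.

Outflow Q = 5.43 m³/s × 3.156e+07 s/yr = 1.714e+08 m³/yr.
Steady-state CSTR mass balance: W = Q·C + k·V·C, so C = W/(Q + kV).
Q + kV = 1.714e+08 + 52·1.6e+08 = 8.491e+09 m³/yr.
C = 288000/8.491e+09 = 3.392e-05 kg/m³ = 0.03392 mg/L = 33.92 µg/L.

33.9 µg/L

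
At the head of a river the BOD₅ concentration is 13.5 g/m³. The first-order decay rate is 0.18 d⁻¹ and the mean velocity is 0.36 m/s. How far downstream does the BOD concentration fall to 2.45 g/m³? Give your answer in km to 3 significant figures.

From C = C₀·e^(−kt), t = ln(C₀/C)/k = ln(13.5/2.45)/0.18 = 1.707/0.18 = 9.481 d.
Distance = v·t = 0.36 m/s × 8.192e+05 s = 2.949e+05 m = 294.9 km.

295 km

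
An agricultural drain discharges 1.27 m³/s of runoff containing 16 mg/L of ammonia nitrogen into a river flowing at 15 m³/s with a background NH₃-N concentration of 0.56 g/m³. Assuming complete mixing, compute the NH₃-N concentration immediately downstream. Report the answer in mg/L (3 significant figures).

By mass balance at complete mixing, C = (1.27·16 + 15·0.56) / (1.27 + 15) = 28.72/16.27 = 1.765 mg/L.

1.77 mg/L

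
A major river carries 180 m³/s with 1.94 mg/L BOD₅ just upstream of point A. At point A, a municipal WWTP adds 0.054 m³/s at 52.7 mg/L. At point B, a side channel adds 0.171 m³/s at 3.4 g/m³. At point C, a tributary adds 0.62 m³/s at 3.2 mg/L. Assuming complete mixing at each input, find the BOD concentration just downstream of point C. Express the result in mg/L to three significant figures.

1.96 mg/L

After input A: C = (180·1.94 + 0.054·52.7) / 180.1 = 1.955 mg/L.
After input B: C = (180.1·1.955 + 0.171·3.4) / 180.2 = 1.957 mg/L.
After input C: C = (180.2·1.957 + 0.62·3.2) / 180.8 = 1.961 mg/L.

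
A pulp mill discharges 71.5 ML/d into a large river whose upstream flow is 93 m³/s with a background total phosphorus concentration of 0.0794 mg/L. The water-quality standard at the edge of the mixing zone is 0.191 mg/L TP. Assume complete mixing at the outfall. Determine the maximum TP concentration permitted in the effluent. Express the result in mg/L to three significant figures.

71.5 ML/d = 0.8275 m³/s.
Mass balance: 0.191·93.83 = 0.8275·Cₑ + 93·0.0794.
Cₑ = (17.92 − 7.384) / 0.8275 = 12.73 mg/L.

12.7 mg/L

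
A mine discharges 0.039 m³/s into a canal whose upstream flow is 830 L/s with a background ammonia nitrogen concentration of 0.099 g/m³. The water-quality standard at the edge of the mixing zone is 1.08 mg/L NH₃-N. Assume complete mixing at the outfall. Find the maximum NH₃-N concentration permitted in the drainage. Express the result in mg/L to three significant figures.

830 L/s = 0.83 m³/s.
Mass balance: 1.08·0.869 = 0.039·Cₑ + 0.83·0.099.
Cₑ = (0.9385 − 0.08217) / 0.039 = 21.96 mg/L.

22.0 mg/L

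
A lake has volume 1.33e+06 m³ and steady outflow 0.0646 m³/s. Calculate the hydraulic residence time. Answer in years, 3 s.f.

0.652 yr

Q = 0.0646 m³/s × 3.156e+07 s/yr = 2.039e+06 m³/yr.
Hydraulic residence time τ = V/Q = 1.33e+06/2.039e+06 = 0.6524 yr.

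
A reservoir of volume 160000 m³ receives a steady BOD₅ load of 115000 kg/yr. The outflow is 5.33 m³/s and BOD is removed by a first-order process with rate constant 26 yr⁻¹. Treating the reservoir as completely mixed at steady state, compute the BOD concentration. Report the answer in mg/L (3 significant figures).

0.667 mg/L

Outflow Q = 5.33 m³/s × 3.156e+07 s/yr = 1.682e+08 m³/yr.
Steady-state CSTR mass balance: W = Q·C + k·V·C, so C = W/(Q + kV).
Q + kV = 1.682e+08 + 26·160000 = 1.724e+08 m³/yr.
C = 115000/1.724e+08 = 0.0006672 kg/m³ = 0.6672 mg/L.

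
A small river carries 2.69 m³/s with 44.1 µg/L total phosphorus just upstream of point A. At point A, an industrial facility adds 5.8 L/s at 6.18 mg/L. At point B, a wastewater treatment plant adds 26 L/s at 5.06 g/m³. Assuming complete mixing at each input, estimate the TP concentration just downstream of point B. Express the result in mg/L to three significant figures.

44.1 µg/L = 0.0441 mg/L.
5.8 L/s = 0.0058 m³/s.
After input A: C = (2.69·0.0441 + 0.0058·6.18) / 2.696 = 0.0573 mg/L.
26 L/s = 0.026 m³/s.
After input B: C = (2.696·0.0573 + 0.026·5.06) / 2.722 = 0.1051 mg/L.

0.105 mg/L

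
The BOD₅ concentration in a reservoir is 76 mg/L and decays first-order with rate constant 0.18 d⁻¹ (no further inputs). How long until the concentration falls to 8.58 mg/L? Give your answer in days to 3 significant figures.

12.1 d

t = ln(C₀/C)/k = ln(76/8.58)/0.18 = 2.181/0.18 = 12.12 d.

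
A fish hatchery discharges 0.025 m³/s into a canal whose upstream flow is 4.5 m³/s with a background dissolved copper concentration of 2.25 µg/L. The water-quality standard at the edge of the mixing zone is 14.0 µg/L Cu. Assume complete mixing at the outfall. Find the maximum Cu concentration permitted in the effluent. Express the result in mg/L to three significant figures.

2.13 mg/L

2.25 µg/L = 0.00225 mg/L.
14.0 µg/L = 0.014 mg/L.
Mass balance: 0.014·4.525 = 0.025·Cₑ + 4.5·0.00225.
Cₑ = (0.06335 − 0.01013) / 0.025 = 2.129 mg/L.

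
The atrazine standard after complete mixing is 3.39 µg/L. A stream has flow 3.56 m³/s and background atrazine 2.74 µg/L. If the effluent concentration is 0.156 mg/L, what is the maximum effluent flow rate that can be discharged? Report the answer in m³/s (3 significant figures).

0.0152 m³/s

2.74 µg/L = 0.00274 mg/L.
3.39 µg/L = 0.00339 mg/L.
Mass balance at complete mixing: C_std·(Q_w + Q_r) = Q_w·C_e + Q_r·C_b.
Rearranging, Q_w = Q_r·(C_std − C_b)/(C_e − C_std) = 3.56·(0.00339 − 0.00274) / (0.156 − 0.00339) = 0.01516 m³/s.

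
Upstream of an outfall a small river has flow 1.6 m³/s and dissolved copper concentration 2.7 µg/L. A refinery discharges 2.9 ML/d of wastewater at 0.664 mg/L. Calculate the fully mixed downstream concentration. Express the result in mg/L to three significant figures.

0.0163 mg/L

2.9 ML/d = 0.03356 m³/s.
2.7 µg/L = 0.0027 mg/L.
Conservation of mass across the mixing zone: C = (0.03356·0.664 + 1.6·0.0027) / (0.03356 + 1.6) = 0.02661/1.634 = 0.01629 mg/L.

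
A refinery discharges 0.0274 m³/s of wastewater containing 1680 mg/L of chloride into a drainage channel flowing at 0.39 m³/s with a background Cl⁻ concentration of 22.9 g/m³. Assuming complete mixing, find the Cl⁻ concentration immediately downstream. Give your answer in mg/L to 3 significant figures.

132 mg/L

Flow-weighted mixing gives C = (0.0274·1680 + 0.39·22.9) / (0.0274 + 0.39) = 54.96/0.4174 = 131.7 mg/L.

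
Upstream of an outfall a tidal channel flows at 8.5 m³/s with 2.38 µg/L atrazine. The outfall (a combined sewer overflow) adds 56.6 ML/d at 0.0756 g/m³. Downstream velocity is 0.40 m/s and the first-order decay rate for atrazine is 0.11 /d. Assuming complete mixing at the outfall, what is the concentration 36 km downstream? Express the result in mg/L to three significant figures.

56.6 ML/d = 0.6551 m³/s.
2.38 µg/L = 0.00238 mg/L.
After complete mixing, C₀ = (0.6551·0.0756 + 8.5·0.00238) / 9.155 = 0.007619 mg/L.
Travel time t = 3.6e+04 m / 0.40 m/s = 9e+04 s = 1.042 d.
C = 0.007619·exp(−0.11·1.042) = 0.007619·0.8917 = 0.006794 mg/L.

0.00679 mg/L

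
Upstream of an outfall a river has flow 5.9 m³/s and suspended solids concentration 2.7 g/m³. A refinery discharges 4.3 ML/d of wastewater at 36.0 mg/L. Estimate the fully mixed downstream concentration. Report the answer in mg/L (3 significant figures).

4.3 ML/d = 0.04977 m³/s.
Conservation of mass across the mixing zone: C = (0.04977·36 + 5.9·2.7) / (0.04977 + 5.9) = 17.72/5.95 = 2.979 mg/L.

2.98 mg/L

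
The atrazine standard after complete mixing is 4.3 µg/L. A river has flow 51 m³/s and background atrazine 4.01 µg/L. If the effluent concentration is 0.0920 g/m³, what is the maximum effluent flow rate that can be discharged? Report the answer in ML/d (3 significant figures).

14.6 ML/d

4.01 µg/L = 0.00401 mg/L.
4.3 µg/L = 0.0043 mg/L.
Mass balance at complete mixing: C_std·(Q_w + Q_r) = Q_w·C_e + Q_r·C_b.
Rearranging, Q_w = Q_r·(C_std − C_b)/(C_e − C_std) = 51·(0.0043 − 0.00401) / (0.092 − 0.0043) = 0.1686 m³/s.
= 14.57 ML/d.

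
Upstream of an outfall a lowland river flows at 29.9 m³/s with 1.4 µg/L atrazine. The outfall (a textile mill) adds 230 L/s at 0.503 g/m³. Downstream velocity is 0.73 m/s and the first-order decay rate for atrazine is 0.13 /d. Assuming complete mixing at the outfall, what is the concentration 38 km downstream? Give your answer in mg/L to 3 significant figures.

230 L/s = 0.23 m³/s.
1.4 µg/L = 0.0014 mg/L.
After complete mixing, C₀ = (0.23·0.503 + 29.9·0.0014) / 30.13 = 0.005229 mg/L.
Travel time t = 3.8e+04 m / 0.73 m/s = 5.205e+04 s = 0.6025 d.
C = 0.005229·exp(−0.13·0.6025) = 0.005229·0.9247 = 0.004835 mg/L.

0.00484 mg/L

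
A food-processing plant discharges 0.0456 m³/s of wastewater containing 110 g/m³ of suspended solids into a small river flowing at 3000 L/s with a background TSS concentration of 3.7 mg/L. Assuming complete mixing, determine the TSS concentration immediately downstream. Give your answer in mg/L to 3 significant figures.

5.29 mg/L

3000 L/s = 3 m³/s.
Conservation of mass across the mixing zone: C = (0.0456·110 + 3·3.7) / (0.0456 + 3) = 16.12/3.046 = 5.292 mg/L.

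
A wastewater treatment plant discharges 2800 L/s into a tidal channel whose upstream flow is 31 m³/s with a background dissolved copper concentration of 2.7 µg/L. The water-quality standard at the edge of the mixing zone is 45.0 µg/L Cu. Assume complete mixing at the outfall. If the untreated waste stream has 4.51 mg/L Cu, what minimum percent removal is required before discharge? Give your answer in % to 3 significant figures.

2800 L/s = 2.8 m³/s.
2.7 µg/L = 0.0027 mg/L.
45.0 µg/L = 0.045 mg/L.
Mass balance: 0.045·33.8 = 2.8·Cₑ + 31·0.0027.
Cₑ = (1.521 − 0.0837) / 2.8 = 0.5133 mg/L.
Required removal = 1 − 0.5133/4.51 = 88.62 %.

88.6 %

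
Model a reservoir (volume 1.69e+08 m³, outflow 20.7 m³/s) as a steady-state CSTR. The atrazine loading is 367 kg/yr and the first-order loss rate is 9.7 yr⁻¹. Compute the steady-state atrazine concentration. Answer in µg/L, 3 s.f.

Outflow Q = 20.7 m³/s × 3.156e+07 s/yr = 6.532e+08 m³/yr.
Steady-state CSTR mass balance: W = Q·C + k·V·C, so C = W/(Q + kV).
Q + kV = 6.532e+08 + 9.7·1.69e+08 = 2.293e+09 m³/yr.
C = 367/2.293e+09 = 1.601e-07 kg/m³ = 0.0001601 mg/L = 0.1601 µg/L.

0.160 µg/L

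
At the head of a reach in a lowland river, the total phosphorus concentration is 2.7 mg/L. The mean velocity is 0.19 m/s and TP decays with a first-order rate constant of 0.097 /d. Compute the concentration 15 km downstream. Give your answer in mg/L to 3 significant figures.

2.47 mg/L

Travel time t = 15 km / 0.19 m/s = 1.5e+04/0.19 = 7.895e+04 s = 0.9137 d.
First-order decay: C = 2.7·exp(−0.097·0.9137) = 2.7·0.9152 = 2.471 mg/L.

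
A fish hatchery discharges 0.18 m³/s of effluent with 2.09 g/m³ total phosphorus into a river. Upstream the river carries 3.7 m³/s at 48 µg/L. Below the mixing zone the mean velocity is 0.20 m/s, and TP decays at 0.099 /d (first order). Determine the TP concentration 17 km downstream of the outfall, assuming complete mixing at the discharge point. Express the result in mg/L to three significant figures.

48 µg/L = 0.048 mg/L.
After complete mixing, C₀ = (0.18·2.09 + 3.7·0.048) / 3.88 = 0.1427 mg/L.
Travel time t = 1.7e+04 m / 0.20 m/s = 8.5e+04 s = 0.9838 d.
C = 0.1427·exp(−0.099·0.9838) = 0.1427·0.9072 = 0.1295 mg/L.

0.129 mg/L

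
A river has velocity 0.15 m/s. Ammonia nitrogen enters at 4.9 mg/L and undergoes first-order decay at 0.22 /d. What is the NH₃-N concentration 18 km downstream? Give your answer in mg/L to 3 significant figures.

3.61 mg/L

Travel time t = 18 km / 0.15 m/s = 1.8e+04/0.15 = 1.2e+05 s = 1.389 d.
First-order decay: C = 4.9·exp(−0.22·1.389) = 4.9·0.7367 = 3.61 mg/L.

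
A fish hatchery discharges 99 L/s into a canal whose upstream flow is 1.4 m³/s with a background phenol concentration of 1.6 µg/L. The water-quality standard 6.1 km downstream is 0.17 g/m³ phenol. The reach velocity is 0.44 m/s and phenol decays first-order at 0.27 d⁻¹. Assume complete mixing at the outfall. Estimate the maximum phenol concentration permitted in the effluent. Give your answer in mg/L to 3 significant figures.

99 L/s = 0.099 m³/s.
1.6 µg/L = 0.0016 mg/L.
Travel time to the compliance point: t = 6100/0.44 = 1.386e+04 s = 0.1605 d; decay factor exp(−0.27·0.1605) = 0.9576.
So the concentration just after mixing may be at most 0.17/0.9576 = 0.1775 mg/L.
Mass balance: 0.1775·1.499 = 0.099·Cₑ + 1.4·0.0016.
Cₑ = (0.2661 − 0.00224) / 0.099 = 2.665 mg/L.

2.67 mg/L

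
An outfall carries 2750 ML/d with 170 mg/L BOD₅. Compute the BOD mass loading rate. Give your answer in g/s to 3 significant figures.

2750 ML/d = 31.83 m³/s.
Mass flux = Q·C = 31.83 m³/s × 170 g/m³ = 5411 g/s.

5410 g/s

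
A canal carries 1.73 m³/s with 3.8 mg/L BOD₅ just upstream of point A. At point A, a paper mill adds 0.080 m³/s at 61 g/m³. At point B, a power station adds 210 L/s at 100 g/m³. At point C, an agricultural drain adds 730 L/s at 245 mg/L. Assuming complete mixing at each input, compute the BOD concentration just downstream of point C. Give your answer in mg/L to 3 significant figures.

After input A: C = (1.73·3.8 + 0.08·61) / 1.81 = 6.328 mg/L.
210 L/s = 0.21 m³/s.
After input B: C = (1.81·6.328 + 0.21·100) / 2.02 = 16.07 mg/L.
730 L/s = 0.73 m³/s.
After input C: C = (2.02·16.07 + 0.73·245) / 2.75 = 76.84 mg/L.

76.8 mg/L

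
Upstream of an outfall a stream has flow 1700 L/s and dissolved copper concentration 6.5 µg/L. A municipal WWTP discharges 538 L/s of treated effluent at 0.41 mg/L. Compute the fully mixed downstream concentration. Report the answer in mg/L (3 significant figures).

0.103 mg/L

538 L/s = 0.538 m³/s.
1700 L/s = 1.7 m³/s.
6.5 µg/L = 0.0065 mg/L.
Conservation of mass across the mixing zone: C = (0.538·0.41 + 1.7·0.0065) / (0.538 + 1.7) = 0.2316/2.238 = 0.1035 mg/L.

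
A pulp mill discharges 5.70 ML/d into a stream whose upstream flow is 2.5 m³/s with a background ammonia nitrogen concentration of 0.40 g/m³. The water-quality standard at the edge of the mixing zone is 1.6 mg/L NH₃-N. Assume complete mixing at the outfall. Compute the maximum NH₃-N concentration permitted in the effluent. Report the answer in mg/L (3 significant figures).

47.1 mg/L

5.70 ML/d = 0.06597 m³/s.
Mass balance: 1.6·2.566 = 0.06597·Cₑ + 2.5·0.4.
Cₑ = (4.106 − 1) / 0.06597 = 47.07 mg/L.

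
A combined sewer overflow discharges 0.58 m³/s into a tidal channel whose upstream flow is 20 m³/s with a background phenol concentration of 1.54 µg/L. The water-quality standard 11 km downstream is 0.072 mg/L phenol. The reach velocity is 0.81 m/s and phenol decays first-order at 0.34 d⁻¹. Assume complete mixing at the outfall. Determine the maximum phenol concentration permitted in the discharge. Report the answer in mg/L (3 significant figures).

1.54 µg/L = 0.00154 mg/L.
Travel time to the compliance point: t = 1.1e+04/0.81 = 1.358e+04 s = 0.1572 d; decay factor exp(−0.34·0.1572) = 0.948.
So the concentration just after mixing may be at most 0.072/0.948 = 0.07595 mg/L.
Mass balance: 0.07595·20.58 = 0.58·Cₑ + 20·0.00154.
Cₑ = (1.563 − 0.0308) / 0.58 = 2.642 mg/L.

2.64 mg/L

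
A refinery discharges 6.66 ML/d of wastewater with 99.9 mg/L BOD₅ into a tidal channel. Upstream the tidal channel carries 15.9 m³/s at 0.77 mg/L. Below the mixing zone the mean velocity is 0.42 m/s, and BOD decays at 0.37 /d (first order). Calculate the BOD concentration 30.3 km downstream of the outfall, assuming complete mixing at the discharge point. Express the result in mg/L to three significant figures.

0.917 mg/L

6.66 ML/d = 0.07708 m³/s.
After complete mixing, C₀ = (0.07708·99.9 + 15.9·0.77) / 15.98 = 1.248 mg/L.
Travel time t = 3.03e+04 m / 0.42 m/s = 7.214e+04 s = 0.835 d.
C = 1.248·exp(−0.37·0.835) = 1.248·0.7342 = 0.9165 mg/L.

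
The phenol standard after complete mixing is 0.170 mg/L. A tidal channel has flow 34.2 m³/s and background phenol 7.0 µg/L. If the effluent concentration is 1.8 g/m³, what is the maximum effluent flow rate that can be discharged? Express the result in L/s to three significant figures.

3420 L/s

7.0 µg/L = 0.007 mg/L.
Mass balance at complete mixing: C_std·(Q_w + Q_r) = Q_w·C_e + Q_r·C_b.
Rearranging, Q_w = Q_r·(C_std − C_b)/(C_e − C_std) = 34.2·(0.17 − 0.007) / (1.8 − 0.17) = 3.42 m³/s.
= 3420 L/s.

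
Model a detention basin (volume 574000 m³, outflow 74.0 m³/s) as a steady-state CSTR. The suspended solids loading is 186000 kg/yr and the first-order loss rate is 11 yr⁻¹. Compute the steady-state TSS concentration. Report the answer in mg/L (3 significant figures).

Outflow Q = 74.0 m³/s × 3.156e+07 s/yr = 2.335e+09 m³/yr.
Steady-state CSTR mass balance: W = Q·C + k·V·C, so C = W/(Q + kV).
Q + kV = 2.335e+09 + 11·574000 = 2.342e+09 m³/yr.
C = 186000/2.342e+09 = 7.943e-05 kg/m³ = 0.07943 mg/L.

0.0794 mg/L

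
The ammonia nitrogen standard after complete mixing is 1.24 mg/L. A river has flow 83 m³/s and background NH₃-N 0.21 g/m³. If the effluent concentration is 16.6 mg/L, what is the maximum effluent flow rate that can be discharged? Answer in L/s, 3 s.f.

5570 L/s

Mass balance at complete mixing: C_std·(Q_w + Q_r) = Q_w·C_e + Q_r·C_b.
Rearranging, Q_w = Q_r·(C_std − C_b)/(C_e − C_std) = 83·(1.24 − 0.21) / (16.6 − 1.24) = 5.566 m³/s.
= 5566 L/s.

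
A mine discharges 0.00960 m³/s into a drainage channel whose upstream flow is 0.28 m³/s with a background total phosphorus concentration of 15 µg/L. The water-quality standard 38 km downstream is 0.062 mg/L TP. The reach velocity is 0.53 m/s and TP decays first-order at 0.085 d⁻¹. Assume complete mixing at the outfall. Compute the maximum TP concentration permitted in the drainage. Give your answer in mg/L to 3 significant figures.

15 µg/L = 0.015 mg/L.
Travel time to the compliance point: t = 3.8e+04/0.53 = 7.17e+04 s = 0.8298 d; decay factor exp(−0.085·0.8298) = 0.9319.
So the concentration just after mixing may be at most 0.062/0.9319 = 0.06653 mg/L.
Mass balance: 0.06653·0.2896 = 0.0096·Cₑ + 0.28·0.015.
Cₑ = (0.01927 − 0.0042) / 0.0096 = 1.57 mg/L.

1.57 mg/L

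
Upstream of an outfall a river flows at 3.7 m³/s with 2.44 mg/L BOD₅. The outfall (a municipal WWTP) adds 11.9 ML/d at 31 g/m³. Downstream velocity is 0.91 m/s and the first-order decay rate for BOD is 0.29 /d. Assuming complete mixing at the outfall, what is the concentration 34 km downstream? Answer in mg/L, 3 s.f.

11.9 ML/d = 0.1377 m³/s.
After complete mixing, C₀ = (0.1377·31 + 3.7·2.44) / 3.838 = 3.465 mg/L.
Travel time t = 3.4e+04 m / 0.91 m/s = 3.736e+04 s = 0.4324 d.
C = 3.465·exp(−0.29·0.4324) = 3.465·0.8821 = 3.057 mg/L.

3.06 mg/L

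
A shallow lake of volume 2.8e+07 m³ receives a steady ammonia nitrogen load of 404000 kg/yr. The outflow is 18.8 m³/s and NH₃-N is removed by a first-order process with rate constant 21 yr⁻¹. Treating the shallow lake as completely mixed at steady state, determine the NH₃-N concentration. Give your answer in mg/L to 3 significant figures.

Outflow Q = 18.8 m³/s × 3.156e+07 s/yr = 5.933e+08 m³/yr.
Steady-state CSTR mass balance: W = Q·C + k·V·C, so C = W/(Q + kV).
Q + kV = 5.933e+08 + 21·2.8e+07 = 1.181e+09 m³/yr.
C = 404000/1.181e+09 = 0.000342 kg/m³ = 0.342 mg/L.

0.342 mg/L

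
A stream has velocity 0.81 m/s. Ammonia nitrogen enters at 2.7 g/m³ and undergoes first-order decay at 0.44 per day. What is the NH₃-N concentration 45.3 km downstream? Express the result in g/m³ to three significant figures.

2.03 g/m³

Travel time t = 45.3 km / 0.81 m/s = 4.53e+04/0.81 = 5.593e+04 s = 0.6473 d.
First-order decay: C = 2.7·exp(−0.44·0.6473) = 2.7·0.7522 = 2.031 g/m³.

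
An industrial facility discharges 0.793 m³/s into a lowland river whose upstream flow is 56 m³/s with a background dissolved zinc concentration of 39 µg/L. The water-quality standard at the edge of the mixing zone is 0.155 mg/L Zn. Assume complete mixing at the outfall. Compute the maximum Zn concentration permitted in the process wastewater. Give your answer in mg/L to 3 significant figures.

39 µg/L = 0.039 mg/L.
Mass balance: 0.155·56.79 = 0.793·Cₑ + 56·0.039.
Cₑ = (8.803 − 2.184) / 0.793 = 8.347 mg/L.

8.35 mg/L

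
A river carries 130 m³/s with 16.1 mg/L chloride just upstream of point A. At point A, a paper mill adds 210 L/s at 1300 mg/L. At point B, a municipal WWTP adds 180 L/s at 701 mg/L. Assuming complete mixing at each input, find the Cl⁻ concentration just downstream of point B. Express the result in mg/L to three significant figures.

210 L/s = 0.21 m³/s.
After input A: C = (130·16.1 + 0.21·1300) / 130.2 = 18.17 mg/L.
180 L/s = 0.18 m³/s.
After input B: C = (130.2·18.17 + 0.18·701) / 130.4 = 19.11 mg/L.

19.1 mg/L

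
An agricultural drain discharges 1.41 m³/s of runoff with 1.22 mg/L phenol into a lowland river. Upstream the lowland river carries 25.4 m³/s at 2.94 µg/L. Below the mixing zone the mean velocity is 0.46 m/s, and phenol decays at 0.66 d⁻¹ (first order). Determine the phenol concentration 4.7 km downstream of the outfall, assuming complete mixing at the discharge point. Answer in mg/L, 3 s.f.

0.0619 mg/L

2.94 µg/L = 0.00294 mg/L.
After complete mixing, C₀ = (1.41·1.22 + 25.4·0.00294) / 26.81 = 0.06695 mg/L.
Travel time t = 4700 m / 0.46 m/s = 1.022e+04 s = 0.1183 d.
C = 0.06695·exp(−0.66·0.1183) = 0.06695·0.9249 = 0.06192 mg/L.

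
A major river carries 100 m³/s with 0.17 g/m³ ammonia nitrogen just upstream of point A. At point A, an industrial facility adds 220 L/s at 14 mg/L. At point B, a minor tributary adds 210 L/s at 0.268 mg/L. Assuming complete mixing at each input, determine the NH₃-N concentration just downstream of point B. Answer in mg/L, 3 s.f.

220 L/s = 0.22 m³/s.
After input A: C = (100·0.17 + 0.22·14) / 100.2 = 0.2004 mg/L.
210 L/s = 0.21 m³/s.
After input B: C = (100.2·0.2004 + 0.21·0.268) / 100.4 = 0.2005 mg/L.

0.201 mg/L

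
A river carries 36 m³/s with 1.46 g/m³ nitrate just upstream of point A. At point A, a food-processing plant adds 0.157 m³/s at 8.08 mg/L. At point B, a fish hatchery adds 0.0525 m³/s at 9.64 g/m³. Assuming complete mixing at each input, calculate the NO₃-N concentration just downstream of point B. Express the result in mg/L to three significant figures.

1.50 mg/L

After input A: C = (36·1.46 + 0.157·8.08) / 36.16 = 1.489 mg/L.
After input B: C = (36.16·1.489 + 0.0525·9.64) / 36.21 = 1.501 mg/L.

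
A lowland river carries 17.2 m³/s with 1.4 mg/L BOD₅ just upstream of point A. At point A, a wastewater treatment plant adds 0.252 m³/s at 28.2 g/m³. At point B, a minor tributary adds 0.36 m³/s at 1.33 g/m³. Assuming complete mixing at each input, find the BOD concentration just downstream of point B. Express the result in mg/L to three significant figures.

1.78 mg/L

After input A: C = (17.2·1.4 + 0.252·28.2) / 17.45 = 1.787 mg/L.
After input B: C = (17.45·1.787 + 0.36·1.33) / 17.81 = 1.778 mg/L.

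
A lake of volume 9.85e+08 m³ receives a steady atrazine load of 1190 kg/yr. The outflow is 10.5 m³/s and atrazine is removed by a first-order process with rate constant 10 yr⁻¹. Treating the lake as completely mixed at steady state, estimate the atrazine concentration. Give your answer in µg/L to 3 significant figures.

Outflow Q = 10.5 m³/s × 3.156e+07 s/yr = 3.314e+08 m³/yr.
Steady-state CSTR mass balance: W = Q·C + k·V·C, so C = W/(Q + kV).
Q + kV = 3.314e+08 + 10·9.85e+08 = 1.018e+10 m³/yr.
C = 1190/1.018e+10 = 1.169e-07 kg/m³ = 0.0001169 mg/L = 0.1169 µg/L.

0.117 µg/L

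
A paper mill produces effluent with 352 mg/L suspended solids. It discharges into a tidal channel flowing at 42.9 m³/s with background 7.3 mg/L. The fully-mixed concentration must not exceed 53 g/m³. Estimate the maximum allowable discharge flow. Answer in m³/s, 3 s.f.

Mass balance at complete mixing: C_std·(Q_w + Q_r) = Q_w·C_e + Q_r·C_b.
Rearranging, Q_w = Q_r·(C_std − C_b)/(C_e − C_std) = 42.9·(53 − 7.3) / (352 − 53) = 6.557 m³/s.

6.56 m³/s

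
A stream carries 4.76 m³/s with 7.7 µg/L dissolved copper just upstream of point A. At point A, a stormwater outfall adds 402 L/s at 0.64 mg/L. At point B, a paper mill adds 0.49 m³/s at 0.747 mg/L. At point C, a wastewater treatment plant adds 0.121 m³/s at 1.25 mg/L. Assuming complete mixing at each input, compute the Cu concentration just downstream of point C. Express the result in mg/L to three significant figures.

0.141 mg/L

7.7 µg/L = 0.0077 mg/L.
402 L/s = 0.402 m³/s.
After input A: C = (4.76·0.0077 + 0.402·0.64) / 5.162 = 0.05694 mg/L.
After input B: C = (5.162·0.05694 + 0.49·0.747) / 5.652 = 0.1168 mg/L.
After input C: C = (5.652·0.1168 + 0.121·1.25) / 5.773 = 0.1405 mg/L.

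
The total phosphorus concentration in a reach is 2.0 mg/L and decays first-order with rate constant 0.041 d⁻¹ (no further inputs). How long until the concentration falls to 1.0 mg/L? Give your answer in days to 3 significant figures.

t = ln(C₀/C)/k = ln(2.0/1.0)/0.041 = 0.6931/0.041 = 16.91 d.

16.9 d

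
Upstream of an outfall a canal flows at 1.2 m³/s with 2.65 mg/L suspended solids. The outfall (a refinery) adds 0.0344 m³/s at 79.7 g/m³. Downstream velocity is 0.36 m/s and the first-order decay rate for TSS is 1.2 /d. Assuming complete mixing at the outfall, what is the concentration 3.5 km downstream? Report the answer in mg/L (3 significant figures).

4.19 mg/L

After complete mixing, C₀ = (0.0344·79.7 + 1.2·2.65) / 1.234 = 4.797 mg/L.
Travel time t = 3500 m / 0.36 m/s = 9722 s = 0.1125 d.
C = 4.797·exp(−1.2·0.1125) = 4.797·0.8737 = 4.191 mg/L.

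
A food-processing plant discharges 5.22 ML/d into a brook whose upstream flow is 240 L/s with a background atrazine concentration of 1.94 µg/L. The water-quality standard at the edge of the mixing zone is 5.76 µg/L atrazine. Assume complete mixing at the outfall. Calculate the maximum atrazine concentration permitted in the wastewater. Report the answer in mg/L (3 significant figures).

0.0209 mg/L

5.22 ML/d = 0.06042 m³/s.
240 L/s = 0.24 m³/s.
1.94 µg/L = 0.00194 mg/L.
5.76 µg/L = 0.00576 mg/L.
Mass balance: 0.00576·0.3004 = 0.06042·Cₑ + 0.24·0.00194.
Cₑ = (0.00173 − 0.0004656) / 0.06042 = 0.02093 mg/L.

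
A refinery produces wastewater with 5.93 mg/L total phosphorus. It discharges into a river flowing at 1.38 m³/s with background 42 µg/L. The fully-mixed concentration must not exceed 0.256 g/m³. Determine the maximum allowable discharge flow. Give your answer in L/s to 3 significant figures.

52.0 L/s

42 µg/L = 0.042 mg/L.
Mass balance at complete mixing: C_std·(Q_w + Q_r) = Q_w·C_e + Q_r·C_b.
Rearranging, Q_w = Q_r·(C_std − C_b)/(C_e − C_std) = 1.38·(0.256 − 0.042) / (5.93 − 0.256) = 0.05205 m³/s.
= 52.05 L/s.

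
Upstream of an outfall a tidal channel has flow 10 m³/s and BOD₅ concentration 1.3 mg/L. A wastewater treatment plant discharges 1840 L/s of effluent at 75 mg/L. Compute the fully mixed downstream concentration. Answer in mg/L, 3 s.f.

1840 L/s = 1.84 m³/s.
Flow-weighted mixing gives C = (1.84·75 + 10·1.3) / (1.84 + 10) = 151/11.84 = 12.75 mg/L.

12.8 mg/L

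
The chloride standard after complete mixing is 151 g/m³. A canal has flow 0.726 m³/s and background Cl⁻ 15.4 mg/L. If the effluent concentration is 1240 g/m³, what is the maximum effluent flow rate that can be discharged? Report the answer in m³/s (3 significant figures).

Mass balance at complete mixing: C_std·(Q_w + Q_r) = Q_w·C_e + Q_r·C_b.
Rearranging, Q_w = Q_r·(C_std − C_b)/(C_e − C_std) = 0.726·(151 − 15.4) / (1240 − 151) = 0.0904 m³/s.

0.0904 m³/s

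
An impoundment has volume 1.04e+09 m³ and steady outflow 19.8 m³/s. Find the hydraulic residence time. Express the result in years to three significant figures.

Q = 19.8 m³/s × 3.156e+07 s/yr = 6.248e+08 m³/yr.
Hydraulic residence time τ = V/Q = 1.04e+09/6.248e+08 = 1.664 yr.

1.66 yr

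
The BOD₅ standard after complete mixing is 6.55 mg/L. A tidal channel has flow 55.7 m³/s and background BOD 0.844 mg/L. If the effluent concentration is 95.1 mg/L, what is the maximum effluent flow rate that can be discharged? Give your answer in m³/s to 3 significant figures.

Mass balance at complete mixing: C_std·(Q_w + Q_r) = Q_w·C_e + Q_r·C_b.
Rearranging, Q_w = Q_r·(C_std − C_b)/(C_e − C_std) = 55.7·(6.55 − 0.844) / (95.1 − 6.55) = 3.589 m³/s.

3.59 m³/s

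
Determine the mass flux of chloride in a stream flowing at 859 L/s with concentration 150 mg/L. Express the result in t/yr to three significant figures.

859 L/s = 0.859 m³/s.
Mass flux = Q·C = 0.859 m³/s × 150 g/m³ = 128.8 g/s.
= 128.8 g/s × 31.56 = 4066 t/yr.

4070 t/yr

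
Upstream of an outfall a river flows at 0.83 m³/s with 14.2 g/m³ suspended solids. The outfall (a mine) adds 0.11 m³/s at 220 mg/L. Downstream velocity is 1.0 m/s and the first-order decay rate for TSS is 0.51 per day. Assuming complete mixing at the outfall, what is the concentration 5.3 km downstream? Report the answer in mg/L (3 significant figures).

37.1 mg/L

After complete mixing, C₀ = (0.11·220 + 0.83·14.2) / 0.94 = 38.28 mg/L.
Travel time t = 5300 m / 1.0 m/s = 5300 s = 0.06134 d.
C = 38.28·exp(−0.51·0.06134) = 38.28·0.9692 = 37.1 mg/L.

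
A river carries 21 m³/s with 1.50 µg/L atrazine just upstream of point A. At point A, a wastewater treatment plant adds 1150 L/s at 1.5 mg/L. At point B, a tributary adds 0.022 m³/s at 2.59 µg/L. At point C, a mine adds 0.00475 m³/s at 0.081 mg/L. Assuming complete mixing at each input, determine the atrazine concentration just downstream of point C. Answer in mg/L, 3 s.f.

0.0792 mg/L

1.50 µg/L = 0.0015 mg/L.
1150 L/s = 1.15 m³/s.
After input A: C = (21·0.0015 + 1.15·1.5) / 22.15 = 0.0793 mg/L.
2.59 µg/L = 0.00259 mg/L.
After input B: C = (22.15·0.0793 + 0.022·0.00259) / 22.17 = 0.07922 mg/L.
After input C: C = (22.17·0.07922 + 0.00475·0.081) / 22.18 = 0.07922 mg/L.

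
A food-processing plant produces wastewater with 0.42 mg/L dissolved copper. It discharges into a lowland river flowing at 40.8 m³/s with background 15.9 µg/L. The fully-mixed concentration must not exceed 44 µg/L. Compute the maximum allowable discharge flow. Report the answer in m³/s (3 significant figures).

3.05 m³/s

15.9 µg/L = 0.0159 mg/L.
44 µg/L = 0.044 mg/L.
Mass balance at complete mixing: C_std·(Q_w + Q_r) = Q_w·C_e + Q_r·C_b.
Rearranging, Q_w = Q_r·(C_std − C_b)/(C_e − C_std) = 40.8·(0.044 − 0.0159) / (0.42 − 0.044) = 3.049 m³/s.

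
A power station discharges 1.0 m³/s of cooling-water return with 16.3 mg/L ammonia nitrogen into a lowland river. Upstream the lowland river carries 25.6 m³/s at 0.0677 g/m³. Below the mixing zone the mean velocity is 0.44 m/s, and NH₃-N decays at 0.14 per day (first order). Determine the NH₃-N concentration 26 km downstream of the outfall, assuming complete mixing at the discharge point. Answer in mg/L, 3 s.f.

0.616 mg/L

After complete mixing, C₀ = (1·16.3 + 25.6·0.0677) / 26.6 = 0.6779 mg/L.
Travel time t = 2.6e+04 m / 0.44 m/s = 5.909e+04 s = 0.6839 d.
C = 0.6779·exp(−0.14·0.6839) = 0.6779·0.9087 = 0.616 mg/L.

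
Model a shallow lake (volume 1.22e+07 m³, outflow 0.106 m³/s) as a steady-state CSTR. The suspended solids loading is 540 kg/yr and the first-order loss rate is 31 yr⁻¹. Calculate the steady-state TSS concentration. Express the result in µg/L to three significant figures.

Outflow Q = 0.106 m³/s × 3.156e+07 s/yr = 3.345e+06 m³/yr.
Steady-state CSTR mass balance: W = Q·C + k·V·C, so C = W/(Q + kV).
Q + kV = 3.345e+06 + 31·1.22e+07 = 3.815e+08 m³/yr.
C = 540/3.815e+08 = 1.415e-06 kg/m³ = 0.001415 mg/L = 1.415 µg/L.

1.42 µg/L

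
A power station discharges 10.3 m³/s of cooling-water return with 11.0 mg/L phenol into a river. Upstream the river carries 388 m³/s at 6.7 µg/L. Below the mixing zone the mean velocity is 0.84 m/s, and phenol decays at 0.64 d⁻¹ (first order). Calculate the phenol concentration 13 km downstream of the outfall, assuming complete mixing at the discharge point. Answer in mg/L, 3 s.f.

6.7 µg/L = 0.0067 mg/L.
After complete mixing, C₀ = (10.3·11 + 388·0.0067) / 398.3 = 0.291 mg/L.
Travel time t = 1.3e+04 m / 0.84 m/s = 1.548e+04 s = 0.1791 d.
C = 0.291·exp(−0.64·0.1791) = 0.291·0.8917 = 0.2595 mg/L.

0.259 mg/L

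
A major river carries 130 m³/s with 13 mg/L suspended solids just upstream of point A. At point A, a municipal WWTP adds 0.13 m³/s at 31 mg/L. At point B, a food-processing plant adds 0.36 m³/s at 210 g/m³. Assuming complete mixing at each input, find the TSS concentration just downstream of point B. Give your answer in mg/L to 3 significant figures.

13.6 mg/L

After input A: C = (130·13 + 0.13·31) / 130.1 = 13.02 mg/L.
After input B: C = (130.1·13.02 + 0.36·210) / 130.5 = 13.56 mg/L.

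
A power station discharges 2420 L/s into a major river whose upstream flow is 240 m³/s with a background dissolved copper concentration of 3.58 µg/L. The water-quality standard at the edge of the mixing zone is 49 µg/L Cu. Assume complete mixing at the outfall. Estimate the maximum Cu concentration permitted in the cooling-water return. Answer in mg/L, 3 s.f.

4.55 mg/L

2420 L/s = 2.42 m³/s.
3.58 µg/L = 0.00358 mg/L.
49 µg/L = 0.049 mg/L.
Mass balance: 0.049·242.4 = 2.42·Cₑ + 240·0.00358.
Cₑ = (11.88 − 0.8592) / 2.42 = 4.553 mg/L.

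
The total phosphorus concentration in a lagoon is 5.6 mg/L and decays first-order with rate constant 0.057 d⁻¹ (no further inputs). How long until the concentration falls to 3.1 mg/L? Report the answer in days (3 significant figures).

t = ln(C₀/C)/k = ln(5.6/3.1)/0.057 = 0.5914/0.057 = 10.37 d.

10.4 d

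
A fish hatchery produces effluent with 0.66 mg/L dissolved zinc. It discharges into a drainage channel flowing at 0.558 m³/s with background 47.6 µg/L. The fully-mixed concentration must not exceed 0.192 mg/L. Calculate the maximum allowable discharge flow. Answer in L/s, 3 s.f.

47.6 µg/L = 0.0476 mg/L.
Mass balance at complete mixing: C_std·(Q_w + Q_r) = Q_w·C_e + Q_r·C_b.
Rearranging, Q_w = Q_r·(C_std − C_b)/(C_e − C_std) = 0.558·(0.192 − 0.0476) / (0.66 − 0.192) = 0.1722 m³/s.
= 172.2 L/s.

172 L/s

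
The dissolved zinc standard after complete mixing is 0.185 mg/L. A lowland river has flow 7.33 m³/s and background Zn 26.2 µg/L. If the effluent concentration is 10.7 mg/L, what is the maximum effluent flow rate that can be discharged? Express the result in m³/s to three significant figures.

0.111 m³/s

26.2 µg/L = 0.0262 mg/L.
Mass balance at complete mixing: C_std·(Q_w + Q_r) = Q_w·C_e + Q_r·C_b.
Rearranging, Q_w = Q_r·(C_std − C_b)/(C_e − C_std) = 7.33·(0.185 − 0.0262) / (10.7 − 0.185) = 0.1107 m³/s.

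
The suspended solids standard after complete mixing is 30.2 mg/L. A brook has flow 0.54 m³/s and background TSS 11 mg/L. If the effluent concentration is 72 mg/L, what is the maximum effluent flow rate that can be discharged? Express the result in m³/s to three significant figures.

0.248 m³/s

Mass balance at complete mixing: C_std·(Q_w + Q_r) = Q_w·C_e + Q_r·C_b.
Rearranging, Q_w = Q_r·(C_std − C_b)/(C_e − C_std) = 0.54·(30.2 − 11) / (72 − 30.2) = 0.248 m³/s.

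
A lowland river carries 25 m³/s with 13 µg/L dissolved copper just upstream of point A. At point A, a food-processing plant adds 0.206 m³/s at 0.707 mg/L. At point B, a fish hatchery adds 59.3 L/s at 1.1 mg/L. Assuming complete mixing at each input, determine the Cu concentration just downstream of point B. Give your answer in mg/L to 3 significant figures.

13 µg/L = 0.013 mg/L.
After input A: C = (25·0.013 + 0.206·0.707) / 25.21 = 0.01867 mg/L.
59.3 L/s = 0.0593 m³/s.
After input B: C = (25.21·0.01867 + 0.0593·1.1) / 25.27 = 0.02121 mg/L.

0.0212 mg/L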